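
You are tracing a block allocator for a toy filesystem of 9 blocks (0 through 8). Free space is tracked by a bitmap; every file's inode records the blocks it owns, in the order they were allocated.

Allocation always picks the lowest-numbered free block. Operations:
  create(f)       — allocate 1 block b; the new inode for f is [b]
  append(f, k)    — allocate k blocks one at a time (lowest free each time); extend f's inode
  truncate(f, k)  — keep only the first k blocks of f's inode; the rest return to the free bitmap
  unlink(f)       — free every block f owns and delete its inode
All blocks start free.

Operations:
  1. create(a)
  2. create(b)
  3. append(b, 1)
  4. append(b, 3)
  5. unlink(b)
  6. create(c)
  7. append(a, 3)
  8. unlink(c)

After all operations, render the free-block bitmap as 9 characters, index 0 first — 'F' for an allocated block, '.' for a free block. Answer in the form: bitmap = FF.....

after create(a) → a:[0]  free=[F........]
after create(b) → a:[0], b:[1]  free=[FF.......]
after append(b, 1) → a:[0], b:[1, 2]  free=[FFF......]
after append(b, 3) → a:[0], b:[1, 2, 3, 4, 5]  free=[FFFFFF...]
after unlink(b) → a:[0]  free=[F........]
after create(c) → a:[0], c:[1]  free=[FF.......]
after append(a, 3) → a:[0, 2, 3, 4], c:[1]  free=[FFFFF....]
after unlink(c) → a:[0, 2, 3, 4]  free=[F.FFF....]

bitmap = F.FFF....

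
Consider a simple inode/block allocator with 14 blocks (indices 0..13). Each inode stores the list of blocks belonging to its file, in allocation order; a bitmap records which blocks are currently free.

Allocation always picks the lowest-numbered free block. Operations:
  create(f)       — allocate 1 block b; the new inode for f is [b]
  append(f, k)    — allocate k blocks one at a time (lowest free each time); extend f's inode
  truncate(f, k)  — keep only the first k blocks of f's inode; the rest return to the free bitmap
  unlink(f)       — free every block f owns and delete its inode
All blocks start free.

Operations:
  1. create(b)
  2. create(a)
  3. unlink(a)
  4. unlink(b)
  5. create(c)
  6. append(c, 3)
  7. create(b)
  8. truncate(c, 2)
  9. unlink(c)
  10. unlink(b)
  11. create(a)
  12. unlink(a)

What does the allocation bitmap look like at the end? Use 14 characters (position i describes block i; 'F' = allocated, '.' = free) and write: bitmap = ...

bitmap = ..............

[1] create(b) — b=0 (map F.............)
[2] create(a) — a=1 b=0 (map FF............)
[3] unlink(a) — b=0 (map F.............)
[4] unlink(b) —  (map ..............)
[5] create(c) — c=0 (map F.............)
[6] append(c, 3) — c=0,1,2,3 (map FFFF..........)
[7] create(b) — b=4 c=0,1,2,3 (map FFFFF.........)
[8] truncate(c, 2) — b=4 c=0,1 (map FF..F.........)
[9] unlink(c) — b=4 (map ....F.........)
[10] unlink(b) —  (map ..............)
[11] create(a) — a=0 (map F.............)
[12] unlink(a) —  (map ..............)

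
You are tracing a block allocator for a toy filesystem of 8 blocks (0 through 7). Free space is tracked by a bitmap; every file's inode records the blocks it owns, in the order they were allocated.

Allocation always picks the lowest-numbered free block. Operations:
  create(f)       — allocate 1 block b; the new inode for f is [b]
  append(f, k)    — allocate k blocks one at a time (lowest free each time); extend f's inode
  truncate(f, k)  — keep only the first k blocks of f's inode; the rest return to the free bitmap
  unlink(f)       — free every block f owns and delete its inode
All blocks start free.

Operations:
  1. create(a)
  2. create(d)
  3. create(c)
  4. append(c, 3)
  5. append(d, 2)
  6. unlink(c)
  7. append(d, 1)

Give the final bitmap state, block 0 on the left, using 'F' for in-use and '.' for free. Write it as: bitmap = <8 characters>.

bitmap = FFF...FF

after create(a) → a:[0]  free=[F.......]
after create(d) → a:[0], d:[1]  free=[FF......]
after create(c) → a:[0], c:[2], d:[1]  free=[FFF.....]
after append(c, 3) → a:[0], c:[2, 3, 4, 5], d:[1]  free=[FFFFFF..]
after append(d, 2) → a:[0], c:[2, 3, 4, 5], d:[1, 6, 7]  free=[FFFFFFFF]
after unlink(c) → a:[0], d:[1, 6, 7]  free=[FF....FF]
after append(d, 1) → a:[0], d:[1, 6, 7, 2]  free=[FFF...FF]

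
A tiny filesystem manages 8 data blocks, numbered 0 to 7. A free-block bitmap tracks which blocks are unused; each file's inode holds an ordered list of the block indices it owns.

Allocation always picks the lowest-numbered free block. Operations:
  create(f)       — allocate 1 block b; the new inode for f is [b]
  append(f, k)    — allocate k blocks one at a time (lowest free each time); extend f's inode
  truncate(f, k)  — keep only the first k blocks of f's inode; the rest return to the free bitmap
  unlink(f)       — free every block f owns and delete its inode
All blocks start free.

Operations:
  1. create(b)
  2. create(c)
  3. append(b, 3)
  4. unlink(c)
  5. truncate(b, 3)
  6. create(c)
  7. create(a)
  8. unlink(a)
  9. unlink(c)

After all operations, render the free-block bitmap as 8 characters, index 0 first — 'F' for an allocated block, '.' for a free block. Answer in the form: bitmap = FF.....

[1] create(b) — b=0 (map F.......)
[2] create(c) — b=0 c=1 (map FF......)
[3] append(b, 3) — b=0,2,3,4 c=1 (map FFFFF...)
[4] unlink(c) — b=0,2,3,4 (map F.FFF...)
[5] truncate(b, 3) — b=0,2,3 (map F.FF....)
[6] create(c) — b=0,2,3 c=1 (map FFFF....)
[7] create(a) — a=4 b=0,2,3 c=1 (map FFFFF...)
[8] unlink(a) — b=0,2,3 c=1 (map FFFF....)
[9] unlink(c) — b=0,2,3 (map F.FF....)

bitmap = F.FF....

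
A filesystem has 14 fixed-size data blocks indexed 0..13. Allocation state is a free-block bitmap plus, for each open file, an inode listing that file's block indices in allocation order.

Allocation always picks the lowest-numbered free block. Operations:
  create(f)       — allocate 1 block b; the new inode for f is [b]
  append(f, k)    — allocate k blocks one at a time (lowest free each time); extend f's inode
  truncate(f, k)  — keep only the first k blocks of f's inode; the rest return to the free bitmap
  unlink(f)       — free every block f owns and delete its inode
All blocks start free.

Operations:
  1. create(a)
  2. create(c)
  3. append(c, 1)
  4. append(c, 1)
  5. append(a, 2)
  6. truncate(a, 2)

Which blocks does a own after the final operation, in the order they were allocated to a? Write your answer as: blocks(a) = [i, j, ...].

blocks(a) = [0, 4]

create(a): bitmap=F............. | a=[0]
create(c): bitmap=FF............ | a=[0] c=[1]
append(c, 1): bitmap=FFF........... | a=[0] c=[1, 2]
append(c, 1): bitmap=FFFF.......... | a=[0] c=[1, 2, 3]
append(a, 2): bitmap=FFFFFF........ | a=[0, 4, 5] c=[1, 2, 3]
truncate(a, 2): bitmap=FFFFF......... | a=[0, 4] c=[1, 2, 3]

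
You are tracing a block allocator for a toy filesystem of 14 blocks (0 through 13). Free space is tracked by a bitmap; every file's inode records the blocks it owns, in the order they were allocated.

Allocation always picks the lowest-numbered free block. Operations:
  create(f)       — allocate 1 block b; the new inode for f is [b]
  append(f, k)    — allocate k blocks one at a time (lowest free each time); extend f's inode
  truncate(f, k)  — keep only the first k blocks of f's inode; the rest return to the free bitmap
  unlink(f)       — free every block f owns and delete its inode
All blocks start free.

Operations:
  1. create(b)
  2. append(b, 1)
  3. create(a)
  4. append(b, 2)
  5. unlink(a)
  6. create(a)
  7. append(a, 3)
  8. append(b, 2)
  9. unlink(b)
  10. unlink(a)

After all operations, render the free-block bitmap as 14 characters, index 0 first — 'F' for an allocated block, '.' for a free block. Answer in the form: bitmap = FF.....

  1. create(b)  ⇒  F.............  {b→[0]}
  2. append(b, 1)  ⇒  FF............  {b→[0, 1]}
  3. create(a)  ⇒  FFF...........  {a→[2]; b→[0, 1]}
  4. append(b, 2)  ⇒  FFFFF.........  {a→[2]; b→[0, 1, 3, 4]}
  5. unlink(a)  ⇒  FF.FF.........  {b→[0, 1, 3, 4]}
  6. create(a)  ⇒  FFFFF.........  {a→[2]; b→[0, 1, 3, 4]}
  7. append(a, 3)  ⇒  FFFFFFFF......  {a→[2, 5, 6, 7]; b→[0, 1, 3, 4]}
  8. append(b, 2)  ⇒  FFFFFFFFFF....  {a→[2, 5, 6, 7]; b→[0, 1, 3, 4, 8, 9]}
  9. unlink(b)  ⇒  ..F..FFF......  {a→[2, 5, 6, 7]}
  10. unlink(a)  ⇒  ..............  {}

bitmap = ..............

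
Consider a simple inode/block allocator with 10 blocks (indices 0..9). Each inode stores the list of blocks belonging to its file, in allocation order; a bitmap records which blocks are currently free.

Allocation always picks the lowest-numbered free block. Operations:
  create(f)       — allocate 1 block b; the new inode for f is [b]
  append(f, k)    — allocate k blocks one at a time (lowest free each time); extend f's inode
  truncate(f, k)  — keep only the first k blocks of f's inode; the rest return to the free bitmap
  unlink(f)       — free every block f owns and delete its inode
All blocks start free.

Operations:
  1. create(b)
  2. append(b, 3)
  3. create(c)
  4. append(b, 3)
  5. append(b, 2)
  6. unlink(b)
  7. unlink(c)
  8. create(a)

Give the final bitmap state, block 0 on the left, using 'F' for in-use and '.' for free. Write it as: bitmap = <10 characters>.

bitmap = F.........

  1. create(b)  ⇒  F.........  {b→[0]}
  2. append(b, 3)  ⇒  FFFF......  {b→[0, 1, 2, 3]}
  3. create(c)  ⇒  FFFFF.....  {b→[0, 1, 2, 3]; c→[4]}
  4. append(b, 3)  ⇒  FFFFFFFF..  {b→[0, 1, 2, 3, 5, 6, 7]; c→[4]}
  5. append(b, 2)  ⇒  FFFFFFFFFF  {b→[0, 1, 2, 3, 5, 6, 7, 8, 9]; c→[4]}
  6. unlink(b)  ⇒  ....F.....  {c→[4]}
  7. unlink(c)  ⇒  ..........  {}
  8. create(a)  ⇒  F.........  {a→[0]}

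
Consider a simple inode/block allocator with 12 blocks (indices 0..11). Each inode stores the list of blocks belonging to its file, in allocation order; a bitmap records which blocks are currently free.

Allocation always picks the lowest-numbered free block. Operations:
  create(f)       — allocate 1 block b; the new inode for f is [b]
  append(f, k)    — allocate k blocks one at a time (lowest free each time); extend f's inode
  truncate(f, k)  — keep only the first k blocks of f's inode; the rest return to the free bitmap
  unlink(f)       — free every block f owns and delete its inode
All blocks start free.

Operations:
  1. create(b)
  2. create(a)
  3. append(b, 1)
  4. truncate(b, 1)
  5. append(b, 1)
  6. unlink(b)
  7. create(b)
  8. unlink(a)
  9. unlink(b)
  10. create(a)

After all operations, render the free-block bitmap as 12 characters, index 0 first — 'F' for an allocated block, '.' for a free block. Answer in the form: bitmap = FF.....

[1] create(b) — b=0 (map F...........)
[2] create(a) — a=1 b=0 (map FF..........)
[3] append(b, 1) — a=1 b=0,2 (map FFF.........)
[4] truncate(b, 1) — a=1 b=0 (map FF..........)
[5] append(b, 1) — a=1 b=0,2 (map FFF.........)
[6] unlink(b) — a=1 (map .F..........)
[7] create(b) — a=1 b=0 (map FF..........)
[8] unlink(a) — b=0 (map F...........)
[9] unlink(b) —  (map ............)
[10] create(a) — a=0 (map F...........)

bitmap = F...........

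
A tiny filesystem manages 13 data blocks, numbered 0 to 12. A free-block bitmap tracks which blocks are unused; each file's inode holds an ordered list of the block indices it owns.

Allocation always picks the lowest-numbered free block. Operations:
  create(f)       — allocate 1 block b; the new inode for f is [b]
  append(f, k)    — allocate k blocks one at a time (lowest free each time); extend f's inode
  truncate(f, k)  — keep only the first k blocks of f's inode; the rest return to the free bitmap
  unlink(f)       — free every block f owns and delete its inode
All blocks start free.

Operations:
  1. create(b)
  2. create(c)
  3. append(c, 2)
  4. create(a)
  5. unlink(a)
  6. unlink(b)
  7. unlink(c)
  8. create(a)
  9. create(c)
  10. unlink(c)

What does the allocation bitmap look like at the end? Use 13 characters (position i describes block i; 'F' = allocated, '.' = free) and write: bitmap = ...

create(b): bitmap=F............ | b=[0]
create(c): bitmap=FF........... | b=[0] c=[1]
append(c, 2): bitmap=FFFF......... | b=[0] c=[1, 2, 3]
create(a): bitmap=FFFFF........ | a=[4] b=[0] c=[1, 2, 3]
unlink(a): bitmap=FFFF......... | b=[0] c=[1, 2, 3]
unlink(b): bitmap=.FFF......... | c=[1, 2, 3]
unlink(c): bitmap=............. | 
create(a): bitmap=F............ | a=[0]
create(c): bitmap=FF........... | a=[0] c=[1]
unlink(c): bitmap=F............ | a=[0]

bitmap = F............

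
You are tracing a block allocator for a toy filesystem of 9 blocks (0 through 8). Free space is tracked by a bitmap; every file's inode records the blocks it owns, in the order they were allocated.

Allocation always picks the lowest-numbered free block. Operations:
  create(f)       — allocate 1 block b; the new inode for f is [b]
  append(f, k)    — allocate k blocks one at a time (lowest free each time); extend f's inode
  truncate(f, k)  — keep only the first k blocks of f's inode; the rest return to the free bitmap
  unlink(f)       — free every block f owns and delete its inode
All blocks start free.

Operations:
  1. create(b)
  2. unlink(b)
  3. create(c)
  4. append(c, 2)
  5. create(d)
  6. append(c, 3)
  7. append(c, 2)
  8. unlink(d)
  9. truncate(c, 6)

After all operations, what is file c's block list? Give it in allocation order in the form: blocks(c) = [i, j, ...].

after create(b) → b:[0]  free=[F........]
after unlink(b) →   free=[.........]
after create(c) → c:[0]  free=[F........]
after append(c, 2) → c:[0, 1, 2]  free=[FFF......]
after create(d) → c:[0, 1, 2], d:[3]  free=[FFFF.....]
after append(c, 3) → c:[0, 1, 2, 4, 5, 6], d:[3]  free=[FFFFFFF..]
after append(c, 2) → c:[0, 1, 2, 4, 5, 6, 7, 8], d:[3]  free=[FFFFFFFFF]
after unlink(d) → c:[0, 1, 2, 4, 5, 6, 7, 8]  free=[FFF.FFFFF]
after truncate(c, 6) → c:[0, 1, 2, 4, 5, 6]  free=[FFF.FFF..]

blocks(c) = [0, 1, 2, 4, 5, 6]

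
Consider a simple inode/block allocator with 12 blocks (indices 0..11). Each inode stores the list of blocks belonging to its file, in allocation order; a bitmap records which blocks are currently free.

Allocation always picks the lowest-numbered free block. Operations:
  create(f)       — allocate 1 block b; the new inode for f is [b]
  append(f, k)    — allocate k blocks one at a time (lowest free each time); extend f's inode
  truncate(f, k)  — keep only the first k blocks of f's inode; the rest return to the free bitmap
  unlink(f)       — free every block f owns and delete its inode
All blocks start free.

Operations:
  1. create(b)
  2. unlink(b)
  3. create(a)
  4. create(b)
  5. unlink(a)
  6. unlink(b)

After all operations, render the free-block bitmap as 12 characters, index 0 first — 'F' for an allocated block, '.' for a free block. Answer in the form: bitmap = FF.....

[1] create(b) — b=0 (map F...........)
[2] unlink(b) —  (map ............)
[3] create(a) — a=0 (map F...........)
[4] create(b) — a=0 b=1 (map FF..........)
[5] unlink(a) — b=1 (map .F..........)
[6] unlink(b) —  (map ............)

bitmap = ............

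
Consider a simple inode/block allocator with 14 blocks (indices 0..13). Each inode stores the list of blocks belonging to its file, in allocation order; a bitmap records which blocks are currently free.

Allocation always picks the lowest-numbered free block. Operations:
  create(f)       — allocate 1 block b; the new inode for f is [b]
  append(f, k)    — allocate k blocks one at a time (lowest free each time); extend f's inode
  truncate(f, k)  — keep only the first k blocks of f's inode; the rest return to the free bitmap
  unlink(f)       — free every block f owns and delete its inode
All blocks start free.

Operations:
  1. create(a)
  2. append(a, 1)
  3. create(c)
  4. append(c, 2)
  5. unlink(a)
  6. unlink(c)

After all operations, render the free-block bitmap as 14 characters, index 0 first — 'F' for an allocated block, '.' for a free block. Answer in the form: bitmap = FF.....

create(a): bitmap=F............. | a=[0]
append(a, 1): bitmap=FF............ | a=[0, 1]
create(c): bitmap=FFF........... | a=[0, 1] c=[2]
append(c, 2): bitmap=FFFFF......... | a=[0, 1] c=[2, 3, 4]
unlink(a): bitmap=..FFF......... | c=[2, 3, 4]
unlink(c): bitmap=.............. | 

bitmap = ..............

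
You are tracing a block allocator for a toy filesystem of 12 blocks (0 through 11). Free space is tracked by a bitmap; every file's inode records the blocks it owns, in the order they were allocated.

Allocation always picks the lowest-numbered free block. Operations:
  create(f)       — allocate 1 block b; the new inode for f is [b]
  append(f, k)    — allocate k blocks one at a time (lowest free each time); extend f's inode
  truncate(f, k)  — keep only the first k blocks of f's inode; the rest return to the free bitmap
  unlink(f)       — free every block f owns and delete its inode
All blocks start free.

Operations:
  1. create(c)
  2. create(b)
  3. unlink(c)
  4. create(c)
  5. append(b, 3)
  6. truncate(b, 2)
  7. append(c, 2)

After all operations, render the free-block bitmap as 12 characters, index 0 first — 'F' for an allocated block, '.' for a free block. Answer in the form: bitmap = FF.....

create(c): bitmap=F........... | c=[0]
create(b): bitmap=FF.......... | b=[1] c=[0]
unlink(c): bitmap=.F.......... | b=[1]
create(c): bitmap=FF.......... | b=[1] c=[0]
append(b, 3): bitmap=FFFFF....... | b=[1, 2, 3, 4] c=[0]
truncate(b, 2): bitmap=FFF......... | b=[1, 2] c=[0]
append(c, 2): bitmap=FFFFF....... | b=[1, 2] c=[0, 3, 4]

bitmap = FFFFF.......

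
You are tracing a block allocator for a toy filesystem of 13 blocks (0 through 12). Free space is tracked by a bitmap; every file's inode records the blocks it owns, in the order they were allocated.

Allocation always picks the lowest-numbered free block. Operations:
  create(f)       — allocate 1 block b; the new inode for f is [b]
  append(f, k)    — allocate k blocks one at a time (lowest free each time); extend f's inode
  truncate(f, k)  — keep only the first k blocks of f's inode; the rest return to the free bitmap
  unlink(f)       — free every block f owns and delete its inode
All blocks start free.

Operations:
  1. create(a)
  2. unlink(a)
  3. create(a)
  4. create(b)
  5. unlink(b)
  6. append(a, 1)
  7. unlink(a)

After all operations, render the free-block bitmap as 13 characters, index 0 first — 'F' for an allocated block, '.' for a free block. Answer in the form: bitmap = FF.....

create(a): bitmap=F............ | a=[0]
unlink(a): bitmap=............. | 
create(a): bitmap=F............ | a=[0]
create(b): bitmap=FF........... | a=[0] b=[1]
unlink(b): bitmap=F............ | a=[0]
append(a, 1): bitmap=FF........... | a=[0, 1]
unlink(a): bitmap=............. | 

bitmap = .............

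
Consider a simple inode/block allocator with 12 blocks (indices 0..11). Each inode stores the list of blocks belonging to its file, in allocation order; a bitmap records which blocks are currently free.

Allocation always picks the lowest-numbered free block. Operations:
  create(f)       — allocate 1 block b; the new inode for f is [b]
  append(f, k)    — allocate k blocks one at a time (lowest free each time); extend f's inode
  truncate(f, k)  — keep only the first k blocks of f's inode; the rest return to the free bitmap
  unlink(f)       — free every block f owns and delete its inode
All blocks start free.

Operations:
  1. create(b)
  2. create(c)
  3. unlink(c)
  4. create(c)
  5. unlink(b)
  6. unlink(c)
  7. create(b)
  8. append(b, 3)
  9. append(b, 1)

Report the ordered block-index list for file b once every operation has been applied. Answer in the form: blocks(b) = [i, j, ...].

blocks(b) = [0, 1, 2, 3, 4]

[1] create(b) — b=0 (map F...........)
[2] create(c) — b=0 c=1 (map FF..........)
[3] unlink(c) — b=0 (map F...........)
[4] create(c) — b=0 c=1 (map FF..........)
[5] unlink(b) — c=1 (map .F..........)
[6] unlink(c) —  (map ............)
[7] create(b) — b=0 (map F...........)
[8] append(b, 3) — b=0,1,2,3 (map FFFF........)
[9] append(b, 1) — b=0,1,2,3,4 (map FFFFF.......)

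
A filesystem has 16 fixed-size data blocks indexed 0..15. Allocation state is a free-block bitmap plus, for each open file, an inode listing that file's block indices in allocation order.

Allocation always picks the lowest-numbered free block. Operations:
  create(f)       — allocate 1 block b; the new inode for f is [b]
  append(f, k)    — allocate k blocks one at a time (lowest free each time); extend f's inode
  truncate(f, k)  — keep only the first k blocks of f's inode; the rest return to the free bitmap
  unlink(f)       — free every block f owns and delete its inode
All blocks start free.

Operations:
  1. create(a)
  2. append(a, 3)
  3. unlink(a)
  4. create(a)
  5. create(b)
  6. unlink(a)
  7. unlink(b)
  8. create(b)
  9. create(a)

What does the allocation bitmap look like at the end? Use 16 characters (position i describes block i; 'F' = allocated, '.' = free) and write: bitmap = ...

bitmap = FF..............

create(a): bitmap=F............... | a=[0]
append(a, 3): bitmap=FFFF............ | a=[0, 1, 2, 3]
unlink(a): bitmap=................ | 
create(a): bitmap=F............... | a=[0]
create(b): bitmap=FF.............. | a=[0] b=[1]
unlink(a): bitmap=.F.............. | b=[1]
unlink(b): bitmap=................ | 
create(b): bitmap=F............... | b=[0]
create(a): bitmap=FF.............. | a=[1] b=[0]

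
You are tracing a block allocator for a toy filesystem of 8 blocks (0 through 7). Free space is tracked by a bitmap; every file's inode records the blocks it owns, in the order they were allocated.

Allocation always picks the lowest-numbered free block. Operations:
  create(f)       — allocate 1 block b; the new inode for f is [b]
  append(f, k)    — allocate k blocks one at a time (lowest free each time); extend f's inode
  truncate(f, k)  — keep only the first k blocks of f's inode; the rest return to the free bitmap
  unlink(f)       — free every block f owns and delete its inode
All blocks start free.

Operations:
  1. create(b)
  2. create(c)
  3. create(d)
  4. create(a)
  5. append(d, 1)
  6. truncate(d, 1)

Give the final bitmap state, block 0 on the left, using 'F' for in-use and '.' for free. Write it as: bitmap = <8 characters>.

bitmap = FFFF....

create(b): bitmap=F....... | b=[0]
create(c): bitmap=FF...... | b=[0] c=[1]
create(d): bitmap=FFF..... | b=[0] c=[1] d=[2]
create(a): bitmap=FFFF.... | a=[3] b=[0] c=[1] d=[2]
append(d, 1): bitmap=FFFFF... | a=[3] b=[0] c=[1] d=[2, 4]
truncate(d, 1): bitmap=FFFF.... | a=[3] b=[0] c=[1] d=[2]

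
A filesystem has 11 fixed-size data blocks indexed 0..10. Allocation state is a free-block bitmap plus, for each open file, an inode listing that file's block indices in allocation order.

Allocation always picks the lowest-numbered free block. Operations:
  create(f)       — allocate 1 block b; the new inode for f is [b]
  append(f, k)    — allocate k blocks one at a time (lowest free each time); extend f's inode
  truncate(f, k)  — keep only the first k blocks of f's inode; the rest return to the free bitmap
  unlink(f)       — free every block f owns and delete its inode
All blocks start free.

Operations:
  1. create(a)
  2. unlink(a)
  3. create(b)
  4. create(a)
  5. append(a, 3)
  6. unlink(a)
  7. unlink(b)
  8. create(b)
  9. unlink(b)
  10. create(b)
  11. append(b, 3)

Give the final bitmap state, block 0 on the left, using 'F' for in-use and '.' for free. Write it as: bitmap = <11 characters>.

bitmap = FFFF.......

after create(a) → a:[0]  free=[F..........]
after unlink(a) →   free=[...........]
after create(b) → b:[0]  free=[F..........]
after create(a) → a:[1], b:[0]  free=[FF.........]
after append(a, 3) → a:[1, 2, 3, 4], b:[0]  free=[FFFFF......]
after unlink(a) → b:[0]  free=[F..........]
after unlink(b) →   free=[...........]
after create(b) → b:[0]  free=[F..........]
after unlink(b) →   free=[...........]
after create(b) → b:[0]  free=[F..........]
after append(b, 3) → b:[0, 1, 2, 3]  free=[FFFF.......]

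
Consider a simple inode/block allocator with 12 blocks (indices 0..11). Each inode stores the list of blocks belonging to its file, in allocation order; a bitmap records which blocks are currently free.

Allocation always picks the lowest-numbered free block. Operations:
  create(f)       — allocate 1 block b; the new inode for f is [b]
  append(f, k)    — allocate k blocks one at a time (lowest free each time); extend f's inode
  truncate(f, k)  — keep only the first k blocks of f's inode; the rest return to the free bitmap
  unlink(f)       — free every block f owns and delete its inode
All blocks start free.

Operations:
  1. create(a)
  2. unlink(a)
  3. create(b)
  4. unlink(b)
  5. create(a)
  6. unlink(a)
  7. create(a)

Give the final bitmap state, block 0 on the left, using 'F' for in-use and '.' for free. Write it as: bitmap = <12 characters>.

  1. create(a)  ⇒  F...........  {a→[0]}
  2. unlink(a)  ⇒  ............  {}
  3. create(b)  ⇒  F...........  {b→[0]}
  4. unlink(b)  ⇒  ............  {}
  5. create(a)  ⇒  F...........  {a→[0]}
  6. unlink(a)  ⇒  ............  {}
  7. create(a)  ⇒  F...........  {a→[0]}

bitmap = F...........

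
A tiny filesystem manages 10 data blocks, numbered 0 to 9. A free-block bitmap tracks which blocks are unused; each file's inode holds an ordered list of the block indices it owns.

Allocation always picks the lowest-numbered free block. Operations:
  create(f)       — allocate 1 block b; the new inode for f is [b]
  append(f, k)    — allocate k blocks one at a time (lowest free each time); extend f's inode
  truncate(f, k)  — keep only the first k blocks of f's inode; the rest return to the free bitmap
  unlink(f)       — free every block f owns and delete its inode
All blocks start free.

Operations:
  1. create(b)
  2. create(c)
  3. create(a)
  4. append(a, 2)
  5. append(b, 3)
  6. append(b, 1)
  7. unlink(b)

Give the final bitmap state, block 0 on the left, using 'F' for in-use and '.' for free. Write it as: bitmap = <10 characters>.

  1. create(b)  ⇒  F.........  {b→[0]}
  2. create(c)  ⇒  FF........  {b→[0]; c→[1]}
  3. create(a)  ⇒  FFF.......  {a→[2]; b→[0]; c→[1]}
  4. append(a, 2)  ⇒  FFFFF.....  {a→[2, 3, 4]; b→[0]; c→[1]}
  5. append(b, 3)  ⇒  FFFFFFFF..  {a→[2, 3, 4]; b→[0, 5, 6, 7]; c→[1]}
  6. append(b, 1)  ⇒  FFFFFFFFF.  {a→[2, 3, 4]; b→[0, 5, 6, 7, 8]; c→[1]}
  7. unlink(b)  ⇒  .FFFF.....  {a→[2, 3, 4]; c→[1]}

bitmap = .FFFF.....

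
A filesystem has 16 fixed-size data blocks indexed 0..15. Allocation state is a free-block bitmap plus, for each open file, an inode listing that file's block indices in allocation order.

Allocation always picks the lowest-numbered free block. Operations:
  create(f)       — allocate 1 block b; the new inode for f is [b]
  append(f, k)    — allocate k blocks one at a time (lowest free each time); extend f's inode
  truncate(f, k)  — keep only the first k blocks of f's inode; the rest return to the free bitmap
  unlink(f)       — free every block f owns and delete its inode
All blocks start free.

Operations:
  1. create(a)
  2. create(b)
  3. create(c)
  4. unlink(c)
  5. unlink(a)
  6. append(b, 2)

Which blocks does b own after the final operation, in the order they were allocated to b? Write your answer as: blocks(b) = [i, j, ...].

[1] create(a) — a=0 (map F...............)
[2] create(b) — a=0 b=1 (map FF..............)
[3] create(c) — a=0 b=1 c=2 (map FFF.............)
[4] unlink(c) — a=0 b=1 (map FF..............)
[5] unlink(a) — b=1 (map .F..............)
[6] append(b, 2) — b=1,0,2 (map FFF.............)

blocks(b) = [1, 0, 2]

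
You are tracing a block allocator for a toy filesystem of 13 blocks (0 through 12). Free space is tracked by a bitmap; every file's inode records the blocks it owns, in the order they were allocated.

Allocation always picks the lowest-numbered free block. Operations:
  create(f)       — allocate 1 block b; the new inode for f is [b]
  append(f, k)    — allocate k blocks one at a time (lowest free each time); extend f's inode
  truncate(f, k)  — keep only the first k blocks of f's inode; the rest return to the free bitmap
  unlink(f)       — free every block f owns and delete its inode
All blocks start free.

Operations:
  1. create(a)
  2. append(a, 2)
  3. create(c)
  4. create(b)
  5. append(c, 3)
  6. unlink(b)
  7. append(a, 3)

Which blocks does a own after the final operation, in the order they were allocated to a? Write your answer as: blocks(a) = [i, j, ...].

blocks(a) = [0, 1, 2, 4, 8, 9]

after create(a) → a:[0]  free=[F............]
after append(a, 2) → a:[0, 1, 2]  free=[FFF..........]
after create(c) → a:[0, 1, 2], c:[3]  free=[FFFF.........]
after create(b) → a:[0, 1, 2], b:[4], c:[3]  free=[FFFFF........]
after append(c, 3) → a:[0, 1, 2], b:[4], c:[3, 5, 6, 7]  free=[FFFFFFFF.....]
after unlink(b) → a:[0, 1, 2], c:[3, 5, 6, 7]  free=[FFFF.FFF.....]
after append(a, 3) → a:[0, 1, 2, 4, 8, 9], c:[3, 5, 6, 7]  free=[FFFFFFFFFF...]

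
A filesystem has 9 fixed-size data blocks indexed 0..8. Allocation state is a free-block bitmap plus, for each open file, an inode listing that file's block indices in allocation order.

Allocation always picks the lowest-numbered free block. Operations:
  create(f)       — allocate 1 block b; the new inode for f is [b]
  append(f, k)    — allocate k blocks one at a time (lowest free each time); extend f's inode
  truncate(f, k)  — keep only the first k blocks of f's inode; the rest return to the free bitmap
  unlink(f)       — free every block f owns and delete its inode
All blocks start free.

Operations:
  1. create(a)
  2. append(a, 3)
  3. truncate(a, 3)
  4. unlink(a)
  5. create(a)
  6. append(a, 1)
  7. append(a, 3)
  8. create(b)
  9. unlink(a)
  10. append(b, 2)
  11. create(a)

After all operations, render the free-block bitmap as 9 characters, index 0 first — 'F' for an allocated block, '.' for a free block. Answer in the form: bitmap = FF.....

bitmap = FFF..F...

after create(a) → a:[0]  free=[F........]
after append(a, 3) → a:[0, 1, 2, 3]  free=[FFFF.....]
after truncate(a, 3) → a:[0, 1, 2]  free=[FFF......]
after unlink(a) →   free=[.........]
after create(a) → a:[0]  free=[F........]
after append(a, 1) → a:[0, 1]  free=[FF.......]
after append(a, 3) → a:[0, 1, 2, 3, 4]  free=[FFFFF....]
after create(b) → a:[0, 1, 2, 3, 4], b:[5]  free=[FFFFFF...]
after unlink(a) → b:[5]  free=[.....F...]
after append(b, 2) → b:[5, 0, 1]  free=[FF...F...]
after create(a) → a:[2], b:[5, 0, 1]  free=[FFF..F...]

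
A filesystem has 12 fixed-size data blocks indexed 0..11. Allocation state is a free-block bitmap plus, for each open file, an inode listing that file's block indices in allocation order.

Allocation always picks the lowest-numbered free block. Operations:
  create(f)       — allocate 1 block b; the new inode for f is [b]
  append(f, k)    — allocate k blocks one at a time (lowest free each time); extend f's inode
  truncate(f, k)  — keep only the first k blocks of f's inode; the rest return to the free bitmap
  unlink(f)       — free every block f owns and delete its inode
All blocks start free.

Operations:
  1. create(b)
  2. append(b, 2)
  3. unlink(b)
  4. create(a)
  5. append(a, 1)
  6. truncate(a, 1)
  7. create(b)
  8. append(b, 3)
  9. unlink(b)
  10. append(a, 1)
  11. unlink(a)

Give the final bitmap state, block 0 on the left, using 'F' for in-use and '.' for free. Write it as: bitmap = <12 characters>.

bitmap = ............

  1. create(b)  ⇒  F...........  {b→[0]}
  2. append(b, 2)  ⇒  FFF.........  {b→[0, 1, 2]}
  3. unlink(b)  ⇒  ............  {}
  4. create(a)  ⇒  F...........  {a→[0]}
  5. append(a, 1)  ⇒  FF..........  {a→[0, 1]}
  6. truncate(a, 1)  ⇒  F...........  {a→[0]}
  7. create(b)  ⇒  FF..........  {a→[0]; b→[1]}
  8. append(b, 3)  ⇒  FFFFF.......  {a→[0]; b→[1, 2, 3, 4]}
  9. unlink(b)  ⇒  F...........  {a→[0]}
  10. append(a, 1)  ⇒  FF..........  {a→[0, 1]}
  11. unlink(a)  ⇒  ............  {}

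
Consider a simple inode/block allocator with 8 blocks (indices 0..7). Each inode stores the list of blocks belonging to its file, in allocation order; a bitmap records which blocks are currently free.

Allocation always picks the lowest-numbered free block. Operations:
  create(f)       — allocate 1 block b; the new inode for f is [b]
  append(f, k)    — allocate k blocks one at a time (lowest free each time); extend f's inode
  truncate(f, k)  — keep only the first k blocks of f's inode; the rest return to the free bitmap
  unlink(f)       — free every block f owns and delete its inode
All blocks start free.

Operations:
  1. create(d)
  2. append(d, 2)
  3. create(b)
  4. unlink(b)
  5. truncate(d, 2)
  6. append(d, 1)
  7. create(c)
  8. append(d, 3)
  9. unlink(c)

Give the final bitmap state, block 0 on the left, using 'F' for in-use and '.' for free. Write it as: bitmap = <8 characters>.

create(d): bitmap=F....... | d=[0]
append(d, 2): bitmap=FFF..... | d=[0, 1, 2]
create(b): bitmap=FFFF.... | b=[3] d=[0, 1, 2]
unlink(b): bitmap=FFF..... | d=[0, 1, 2]
truncate(d, 2): bitmap=FF...... | d=[0, 1]
append(d, 1): bitmap=FFF..... | d=[0, 1, 2]
create(c): bitmap=FFFF.... | c=[3] d=[0, 1, 2]
append(d, 3): bitmap=FFFFFFF. | c=[3] d=[0, 1, 2, 4, 5, 6]
unlink(c): bitmap=FFF.FFF. | d=[0, 1, 2, 4, 5, 6]

bitmap = FFF.FFF.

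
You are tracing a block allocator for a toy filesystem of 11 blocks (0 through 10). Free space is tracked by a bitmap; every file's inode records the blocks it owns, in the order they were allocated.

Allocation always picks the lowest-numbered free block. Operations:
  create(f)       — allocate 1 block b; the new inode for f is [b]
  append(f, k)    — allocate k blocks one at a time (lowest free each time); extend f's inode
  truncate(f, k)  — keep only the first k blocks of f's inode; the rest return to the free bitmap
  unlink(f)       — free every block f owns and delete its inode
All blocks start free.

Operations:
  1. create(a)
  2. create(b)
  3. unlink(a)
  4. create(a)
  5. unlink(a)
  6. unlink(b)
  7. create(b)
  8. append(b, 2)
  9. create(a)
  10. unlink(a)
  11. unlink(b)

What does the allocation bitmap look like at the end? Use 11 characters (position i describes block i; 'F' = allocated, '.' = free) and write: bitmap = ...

bitmap = ...........

create(a): bitmap=F.......... | a=[0]
create(b): bitmap=FF......... | a=[0] b=[1]
unlink(a): bitmap=.F......... | b=[1]
create(a): bitmap=FF......... | a=[0] b=[1]
unlink(a): bitmap=.F......... | b=[1]
unlink(b): bitmap=........... | 
create(b): bitmap=F.......... | b=[0]
append(b, 2): bitmap=FFF........ | b=[0, 1, 2]
create(a): bitmap=FFFF....... | a=[3] b=[0, 1, 2]
unlink(a): bitmap=FFF........ | b=[0, 1, 2]
unlink(b): bitmap=........... | 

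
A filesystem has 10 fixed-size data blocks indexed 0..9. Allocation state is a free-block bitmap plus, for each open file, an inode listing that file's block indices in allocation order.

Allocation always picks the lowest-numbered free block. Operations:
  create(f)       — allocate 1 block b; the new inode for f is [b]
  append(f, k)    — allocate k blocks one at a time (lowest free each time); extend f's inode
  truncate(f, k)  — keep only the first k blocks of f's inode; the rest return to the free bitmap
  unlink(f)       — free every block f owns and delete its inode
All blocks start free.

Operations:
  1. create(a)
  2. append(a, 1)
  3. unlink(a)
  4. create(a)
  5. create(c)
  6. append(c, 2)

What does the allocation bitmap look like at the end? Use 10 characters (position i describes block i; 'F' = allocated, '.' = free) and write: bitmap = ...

[1] create(a) — a=0 (map F.........)
[2] append(a, 1) — a=0,1 (map FF........)
[3] unlink(a) —  (map ..........)
[4] create(a) — a=0 (map F.........)
[5] create(c) — a=0 c=1 (map FF........)
[6] append(c, 2) — a=0 c=1,2,3 (map FFFF......)

bitmap = FFFF......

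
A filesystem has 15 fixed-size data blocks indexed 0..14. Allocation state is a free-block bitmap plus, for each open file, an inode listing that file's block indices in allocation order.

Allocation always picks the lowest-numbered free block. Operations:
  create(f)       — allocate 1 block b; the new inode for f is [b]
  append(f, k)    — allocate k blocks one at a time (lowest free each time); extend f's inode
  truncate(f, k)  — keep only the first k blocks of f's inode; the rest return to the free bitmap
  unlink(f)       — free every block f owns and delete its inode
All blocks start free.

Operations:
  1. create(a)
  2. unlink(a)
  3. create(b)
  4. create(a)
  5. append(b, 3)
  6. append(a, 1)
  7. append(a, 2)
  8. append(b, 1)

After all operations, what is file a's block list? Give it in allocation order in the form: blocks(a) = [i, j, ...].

  1. create(a)  ⇒  F..............  {a→[0]}
  2. unlink(a)  ⇒  ...............  {}
  3. create(b)  ⇒  F..............  {b→[0]}
  4. create(a)  ⇒  FF.............  {a→[1]; b→[0]}
  5. append(b, 3)  ⇒  FFFFF..........  {a→[1]; b→[0, 2, 3, 4]}
  6. append(a, 1)  ⇒  FFFFFF.........  {a→[1, 5]; b→[0, 2, 3, 4]}
  7. append(a, 2)  ⇒  FFFFFFFF.......  {a→[1, 5, 6, 7]; b→[0, 2, 3, 4]}
  8. append(b, 1)  ⇒  FFFFFFFFF......  {a→[1, 5, 6, 7]; b→[0, 2, 3, 4, 8]}

blocks(a) = [1, 5, 6, 7]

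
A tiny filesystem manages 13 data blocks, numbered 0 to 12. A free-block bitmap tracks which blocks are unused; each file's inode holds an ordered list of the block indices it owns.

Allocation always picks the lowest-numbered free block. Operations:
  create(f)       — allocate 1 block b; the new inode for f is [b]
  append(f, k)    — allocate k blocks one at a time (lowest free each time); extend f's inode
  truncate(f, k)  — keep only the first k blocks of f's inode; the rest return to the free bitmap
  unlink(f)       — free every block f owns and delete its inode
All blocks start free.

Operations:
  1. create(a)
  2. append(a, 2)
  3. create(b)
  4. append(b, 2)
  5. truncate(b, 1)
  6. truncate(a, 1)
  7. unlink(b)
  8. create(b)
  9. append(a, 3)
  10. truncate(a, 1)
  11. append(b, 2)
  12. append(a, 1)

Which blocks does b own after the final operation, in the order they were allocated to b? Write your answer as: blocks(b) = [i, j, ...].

blocks(b) = [1, 2, 3]

  1. create(a)  ⇒  F............  {a→[0]}
  2. append(a, 2)  ⇒  FFF..........  {a→[0, 1, 2]}
  3. create(b)  ⇒  FFFF.........  {a→[0, 1, 2]; b→[3]}
  4. append(b, 2)  ⇒  FFFFFF.......  {a→[0, 1, 2]; b→[3, 4, 5]}
  5. truncate(b, 1)  ⇒  FFFF.........  {a→[0, 1, 2]; b→[3]}
  6. truncate(a, 1)  ⇒  F..F.........  {a→[0]; b→[3]}
  7. unlink(b)  ⇒  F............  {a→[0]}
  8. create(b)  ⇒  FF...........  {a→[0]; b→[1]}
  9. append(a, 3)  ⇒  FFFFF........  {a→[0, 2, 3, 4]; b→[1]}
  10. truncate(a, 1)  ⇒  FF...........  {a→[0]; b→[1]}
  11. append(b, 2)  ⇒  FFFF.........  {a→[0]; b→[1, 2, 3]}
  12. append(a, 1)  ⇒  FFFFF........  {a→[0, 4]; b→[1, 2, 3]}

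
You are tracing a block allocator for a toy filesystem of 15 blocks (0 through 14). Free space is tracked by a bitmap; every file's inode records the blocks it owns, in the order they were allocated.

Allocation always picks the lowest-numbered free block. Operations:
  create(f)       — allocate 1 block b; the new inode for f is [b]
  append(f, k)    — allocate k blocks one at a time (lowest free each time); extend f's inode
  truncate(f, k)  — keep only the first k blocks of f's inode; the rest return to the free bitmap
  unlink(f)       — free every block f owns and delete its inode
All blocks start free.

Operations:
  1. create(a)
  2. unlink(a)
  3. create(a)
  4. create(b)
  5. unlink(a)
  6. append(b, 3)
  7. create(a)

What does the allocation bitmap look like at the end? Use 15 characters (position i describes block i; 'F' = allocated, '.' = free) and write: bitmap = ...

bitmap = FFFFF..........

[1] create(a) — a=0 (map F..............)
[2] unlink(a) —  (map ...............)
[3] create(a) — a=0 (map F..............)
[4] create(b) — a=0 b=1 (map FF.............)
[5] unlink(a) — b=1 (map .F.............)
[6] append(b, 3) — b=1,0,2,3 (map FFFF...........)
[7] create(a) — a=4 b=1,0,2,3 (map FFFFF..........)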